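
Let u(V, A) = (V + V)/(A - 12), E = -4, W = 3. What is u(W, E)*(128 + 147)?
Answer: -825/8 ≈ -103.13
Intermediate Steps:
u(V, A) = 2*V/(-12 + A) (u(V, A) = (2*V)/(-12 + A) = 2*V/(-12 + A))
u(W, E)*(128 + 147) = (2*3/(-12 - 4))*(128 + 147) = (2*3/(-16))*275 = (2*3*(-1/16))*275 = -3/8*275 = -825/8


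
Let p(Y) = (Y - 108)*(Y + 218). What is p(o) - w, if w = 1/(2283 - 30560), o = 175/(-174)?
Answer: -20250206455987/856114452 ≈ -23654.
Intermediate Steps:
o = -175/174 (o = 175*(-1/174) = -175/174 ≈ -1.0057)
w = -1/28277 (w = 1/(-28277) = -1/28277 ≈ -3.5364e-5)
p(Y) = (-108 + Y)*(218 + Y)
p(o) - w = (-23544 + (-175/174)² + 110*(-175/174)) - 1*(-1/28277) = (-23544 + 30625/30276 - 9625/87) + 1/28277 = -716137019/30276 + 1/28277 = -20250206455987/856114452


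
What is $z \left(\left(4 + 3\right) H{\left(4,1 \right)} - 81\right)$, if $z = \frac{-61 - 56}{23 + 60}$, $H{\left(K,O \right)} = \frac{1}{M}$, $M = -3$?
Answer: $\frac{9750}{83} \approx 117.47$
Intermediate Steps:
$H{\left(K,O \right)} = - \frac{1}{3}$ ($H{\left(K,O \right)} = \frac{1}{-3} = - \frac{1}{3}$)
$z = - \frac{117}{83} \approx -1.4096$
$z \left(\left(4 + 3\right) H{\left(4,1 \right)} - 81\right) = - \frac{117 \left(\left(4 + 3\right) \left(- \frac{1}{3}\right) - 81\right)}{83} = - \frac{117 \left(7 \left(- \frac{1}{3}\right) - 81\right)}{83} = - \frac{117 \left(- \frac{7}{3} - 81\right)}{83} = \left(- \frac{117}{83}\right) \left(- \frac{250}{3}\right) = \frac{9750}{83}$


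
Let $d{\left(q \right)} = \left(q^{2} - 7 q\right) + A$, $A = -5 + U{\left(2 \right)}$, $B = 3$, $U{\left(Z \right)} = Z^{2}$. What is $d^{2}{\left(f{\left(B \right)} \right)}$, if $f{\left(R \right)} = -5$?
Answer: $3481$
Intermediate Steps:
$A = -1$ ($A = -5 + 2^{2} = -5 + 4 = -1$)
$d{\left(q \right)} = -1 + q^{2} - 7 q$ ($d{\left(q \right)} = \left(q^{2} - 7 q\right) - 1 = -1 + q^{2} - 7 q$)
$d^{2}{\left(f{\left(B \right)} \right)} = \left(-1 + \left(-5\right)^{2} - -35\right)^{2} = \left(-1 + 25 + 35\right)^{2} = 59^{2} = 3481$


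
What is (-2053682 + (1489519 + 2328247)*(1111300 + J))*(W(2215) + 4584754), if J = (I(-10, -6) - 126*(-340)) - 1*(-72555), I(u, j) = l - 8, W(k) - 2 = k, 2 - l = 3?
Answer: 21481693641661633974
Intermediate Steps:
l = -1 (l = 2 - 1*3 = 2 - 3 = -1)
W(k) = 2 + k
I(u, j) = -9 (I(u, j) = -1 - 8 = -9)
J = 115386 (J = (-9 - 126*(-340)) - 1*(-72555) = (-9 + 42840) + 72555 = 42831 + 72555 = 115386)
(-2053682 + (1489519 + 2328247)*(1111300 + J))*(W(2215) + 4584754) = (-2053682 + (1489519 + 2328247)*(1111300 + 115386))*((2 + 2215) + 4584754) = (-2053682 + 3817766*1226686)*(2217 + 4584754) = (-2053682 + 4683200103476)*4586971 = 4683198049794*4586971 = 21481693641661633974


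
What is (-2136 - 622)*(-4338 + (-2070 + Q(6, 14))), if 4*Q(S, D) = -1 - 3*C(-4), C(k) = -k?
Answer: 35364455/2 ≈ 1.7682e+7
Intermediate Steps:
Q(S, D) = -13/4 (Q(S, D) = (-1 - (-3)*(-4))/4 = (-1 - 3*4)/4 = (-1 - 12)/4 = (¼)*(-13) = -13/4)
(-2136 - 622)*(-4338 + (-2070 + Q(6, 14))) = (-2136 - 622)*(-4338 + (-2070 - 13/4)) = -2758*(-4338 - 8293/4) = -2758*(-25645/4) = 35364455/2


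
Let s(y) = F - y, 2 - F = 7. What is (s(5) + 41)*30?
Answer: 930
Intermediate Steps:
F = -5 (F = 2 - 1*7 = 2 - 7 = -5)
s(y) = -5 - y
(s(5) + 41)*30 = ((-5 - 1*5) + 41)*30 = ((-5 - 5) + 41)*30 = (-10 + 41)*30 = 31*30 = 930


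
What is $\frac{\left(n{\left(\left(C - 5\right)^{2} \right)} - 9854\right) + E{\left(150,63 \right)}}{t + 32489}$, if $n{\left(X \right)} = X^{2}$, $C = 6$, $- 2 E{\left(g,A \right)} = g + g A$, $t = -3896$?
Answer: $- \frac{14653}{28593} \approx -0.51247$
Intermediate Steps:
$E{\left(g,A \right)} = - \frac{g}{2} - \frac{A g}{2}$ ($E{\left(g,A \right)} = - \frac{g + g A}{2} = - \frac{g + A g}{2} = - \frac{g}{2} - \frac{A g}{2}$)
$\frac{\left(n{\left(\left(C - 5\right)^{2} \right)} - 9854\right) + E{\left(150,63 \right)}}{t + 32489} = \frac{\left(\left(\left(6 - 5\right)^{2}\right)^{2} - 9854\right) - 75 \left(1 + 63\right)}{-3896 + 32489} = \frac{\left(\left(1^{2}\right)^{2} - 9854\right) - 75 \cdot 64}{28593} = \left(\left(1^{2} - 9854\right) - 4800\right) \frac{1}{28593} = \left(\left(1 - 9854\right) - 4800\right) \frac{1}{28593} = \left(-9853 - 4800\right) \frac{1}{28593} = \left(-14653\right) \frac{1}{28593} = - \frac{14653}{28593}$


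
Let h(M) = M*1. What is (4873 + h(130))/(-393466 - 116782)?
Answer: -5003/510248 ≈ -0.0098050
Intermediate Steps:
h(M) = M
(4873 + h(130))/(-393466 - 116782) = (4873 + 130)/(-393466 - 116782) = 5003/(-510248) = 5003*(-1/510248) = -5003/510248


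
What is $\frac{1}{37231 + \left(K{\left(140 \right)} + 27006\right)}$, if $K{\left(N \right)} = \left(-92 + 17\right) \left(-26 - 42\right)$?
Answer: $\frac{1}{69337} \approx 1.4422 \cdot 10^{-5}$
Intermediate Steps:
$K{\left(N \right)} = 5100$ ($K{\left(N \right)} = \left(-75\right) \left(-68\right) = 5100$)
$\frac{1}{37231 + \left(K{\left(140 \right)} + 27006\right)} = \frac{1}{37231 + \left(5100 + 27006\right)} = \frac{1}{37231 + 32106} = \frac{1}{69337}$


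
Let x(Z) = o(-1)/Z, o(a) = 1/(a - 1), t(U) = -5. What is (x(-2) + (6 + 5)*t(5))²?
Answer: 47961/16 ≈ 2997.6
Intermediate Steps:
o(a) = 1/(-1 + a)
x(Z) = -1/(2*Z) (x(Z) = 1/((-1 - 1)*Z) = 1/((-2)*Z) = -1/(2*Z))
(x(-2) + (6 + 5)*t(5))² = (-½/(-2) + (6 + 5)*(-5))² = (-½*(-½) + 11*(-5))² = (¼ - 55)² = (-219/4)² = 47961/16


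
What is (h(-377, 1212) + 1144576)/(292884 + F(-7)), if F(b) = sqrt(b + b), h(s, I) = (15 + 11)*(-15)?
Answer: 167556886212/42890518735 - 572093*I*sqrt(14)/42890518735 ≈ 3.9066 - 4.9908e-5*I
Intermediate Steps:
h(s, I) = -390 (h(s, I) = 26*(-15) = -390)
F(b) = sqrt(2)*sqrt(b) (F(b) = sqrt(2*b) = sqrt(2)*sqrt(b))
(h(-377, 1212) + 1144576)/(292884 + F(-7)) = (-390 + 1144576)/(292884 + sqrt(2)*sqrt(-7)) = 1144186/(292884 + sqrt(2)*(I*sqrt(7))) = 1144186/(292884 + I*sqrt(14))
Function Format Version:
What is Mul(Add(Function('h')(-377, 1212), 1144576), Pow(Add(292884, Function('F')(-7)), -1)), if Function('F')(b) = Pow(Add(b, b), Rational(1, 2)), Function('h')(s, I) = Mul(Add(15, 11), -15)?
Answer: Add(Rational(167556886212, 42890518735), Mul(Rational(-572093, 42890518735), I, Pow(14, Rational(1, 2)))) ≈ Add(3.9066, Mul(-4.9908e-5, I))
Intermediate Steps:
Function('h')(s, I) = -390 (Function('h')(s, I) = Mul(26, -15) = -390)
Function('F')(b) = Mul(Pow(2, Rational(1, 2)), Pow(b, Rational(1, 2))) (Function('F')(b) = Pow(Mul(2, b), Rational(1, 2)) = Mul(Pow(2, Rational(1, 2)), Pow(b, Rational(1, 2))))
Mul(Add(Function('h')(-377, 1212), 1144576), Pow(Add(292884, Function('F')(-7)), -1)) = Mul(Add(-390, 1144576), Pow(Add(292884, Mul(Pow(2, Rational(1, 2)), Pow(-7, Rational(1, 2)))), -1)) = Mul(1144186, Pow(Add(292884, Mul(Pow(2, Rational(1, 2)), Mul(I, Pow(7, Rational(1, 2))))), -1)) = Mul(1144186, Pow(Add(292884, Mul(I, Pow(14, Rational(1, 2)))), -1))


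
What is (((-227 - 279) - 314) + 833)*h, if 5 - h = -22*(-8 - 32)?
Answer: -11375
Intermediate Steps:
h = -875 (h = 5 - (-22)*(-8 - 32) = 5 - (-22)*(-40) = 5 - 1*880 = 5 - 880 = -875)
(((-227 - 279) - 314) + 833)*h = (((-227 - 279) - 314) + 833)*(-875) = ((-506 - 314) + 833)*(-875) = (-820 + 833)*(-875) = 13*(-875) = -11375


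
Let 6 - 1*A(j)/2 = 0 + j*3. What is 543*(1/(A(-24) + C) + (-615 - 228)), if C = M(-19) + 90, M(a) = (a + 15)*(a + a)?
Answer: -182183559/398 ≈ -4.5775e+5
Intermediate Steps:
A(j) = 12 - 6*j (A(j) = 12 - 2*(0 + j*3) = 12 - 2*(0 + 3*j) = 12 - 6*j)
M(a) = 2*a*(15 + a) (M(a) = (15 + a)*(2*a) = 2*a*(15 + a))
C = 242 (C = 2*(-19)*(15 - 19) + 90 = 2*(-19)*(-4) + 90 = 152 + 90 = 242)
543*(1/(A(-24) + C) + (-615 - 228)) = 543*(1/((12 - 6*(-24)) + 242) + (-615 - 228)) = 543*(1/((12 + 144) + 242) - 843) = 543*(1/(156 + 242) - 843) = 543*(1/398 - 843) = 543*(-335513/398) = -182183559/398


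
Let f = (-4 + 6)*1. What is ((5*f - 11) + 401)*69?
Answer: 27600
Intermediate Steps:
f = 2 (f = 2*1 = 2)
((5*f - 11) + 401)*69 = ((5*2 - 11) + 401)*69 = ((10 - 11) + 401)*69 = (-1 + 401)*69 = 400*69 = 27600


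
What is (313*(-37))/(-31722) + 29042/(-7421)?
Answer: -835327723/235408962 ≈ -3.5484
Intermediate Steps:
(313*(-37))/(-31722) + 29042/(-7421) = -11581*(-1/31722) + 29042*(-1/7421) = 11581/31722 - 29042/7421 = -835327723/235408962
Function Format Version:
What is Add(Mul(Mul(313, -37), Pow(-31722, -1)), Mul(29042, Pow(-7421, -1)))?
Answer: Rational(-835327723, 235408962) ≈ -3.5484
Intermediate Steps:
Add(Mul(Mul(313, -37), Pow(-31722, -1)), Mul(29042, Pow(-7421, -1))) = Add(Mul(-11581, Rational(-1, 31722)), Mul(29042, Rational(-1, 7421))) = Add(Rational(11581, 31722), Rational(-29042, 7421)) = Rational(-835327723, 235408962)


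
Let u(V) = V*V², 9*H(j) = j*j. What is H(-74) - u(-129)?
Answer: 19325677/9 ≈ 2.1473e+6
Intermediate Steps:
H(j) = j²/9 (H(j) = (j*j)/9 = j²/9)
u(V) = V³
H(-74) - u(-129) = (⅑)*(-74)² - 1*(-129)³ = (⅑)*5476 - 1*(-2146689) = 5476/9 + 2146689 = 19325677/9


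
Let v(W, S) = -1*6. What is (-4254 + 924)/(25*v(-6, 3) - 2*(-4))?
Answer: 1665/71 ≈ 23.451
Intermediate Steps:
v(W, S) = -6
(-4254 + 924)/(25*v(-6, 3) - 2*(-4)) = (-4254 + 924)/(25*(-6) - 2*(-4)) = -3330/(-150 + 8) = -3330/(-142) = -3330*(-1/142) = 1665/71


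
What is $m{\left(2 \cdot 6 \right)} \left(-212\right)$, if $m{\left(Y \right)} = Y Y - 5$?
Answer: $-29468$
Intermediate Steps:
$m{\left(Y \right)} = -5 + Y^{2}$ ($m{\left(Y \right)} = Y^{2} - 5 = -5 + Y^{2}$)
$m{\left(2 \cdot 6 \right)} \left(-212\right) = \left(-5 + \left(2 \cdot 6\right)^{2}\right) \left(-212\right) = \left(-5 + 12^{2}\right) \left(-212\right) = \left(-5 + 144\right) \left(-212\right) = 139 \left(-212\right) = -29468$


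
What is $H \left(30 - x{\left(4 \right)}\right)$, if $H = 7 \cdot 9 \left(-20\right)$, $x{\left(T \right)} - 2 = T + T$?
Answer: $-25200$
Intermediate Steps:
$x{\left(T \right)} = 2 + 2 T$ ($x{\left(T \right)} = 2 + \left(T + T\right) = 2 + 2 T$)
$H = -1260$ ($H = 63 \left(-20\right) = -1260$)
$H \left(30 - x{\left(4 \right)}\right) = - 1260 \left(30 - \left(2 + 2 \cdot 4\right)\right) = - 1260 \left(30 - \left(2 + 8\right)\right) = - 1260 \left(30 - 10\right) = \left(-1260\right) 20 = -25200$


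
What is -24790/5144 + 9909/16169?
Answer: -174928807/41586668 ≈ -4.2064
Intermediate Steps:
-24790/5144 + 9909/16169 = -24790*1/5144 + 9909*(1/16169) = -12395/2572 + 9909/16169 = -174928807/41586668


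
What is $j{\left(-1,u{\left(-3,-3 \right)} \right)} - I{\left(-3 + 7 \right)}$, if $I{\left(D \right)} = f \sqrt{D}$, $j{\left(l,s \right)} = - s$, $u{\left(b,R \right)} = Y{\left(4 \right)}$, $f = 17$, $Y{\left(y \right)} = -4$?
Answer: $-30$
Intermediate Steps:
$u{\left(b,R \right)} = -4$
$I{\left(D \right)} = 17 \sqrt{D}$
$j{\left(-1,u{\left(-3,-3 \right)} \right)} - I{\left(-3 + 7 \right)} = \left(-1\right) \left(-4\right) - 17 \sqrt{-3 + 7} = 4 - 17 \sqrt{4} = 4 - 17 \cdot 2 = 4 - 34 = -30$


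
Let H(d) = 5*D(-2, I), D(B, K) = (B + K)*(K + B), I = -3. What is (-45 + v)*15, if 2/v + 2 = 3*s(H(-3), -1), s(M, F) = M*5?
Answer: -1264245/1873 ≈ -674.98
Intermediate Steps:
D(B, K) = (B + K)² (D(B, K) = (B + K)*(B + K) = (B + K)²)
H(d) = 125 (H(d) = 5*(-2 - 3)² = 5*(-5)² = 5*25 = 125)
s(M, F) = 5*M
v = 2/1873 (v = 2/(-2 + 3*(5*125)) = 2/(-2 + 3*625) = 2/(-2 + 1875) = 2/1873 ≈ 0.0010678)
(-45 + v)*15 = (-45 + 2/1873)*15 = -84283/1873*15 = -1264245/1873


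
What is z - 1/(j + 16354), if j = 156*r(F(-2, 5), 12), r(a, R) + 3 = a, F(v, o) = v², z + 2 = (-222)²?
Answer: 813645819/16510 ≈ 49282.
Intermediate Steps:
z = 49282 (z = -2 + (-222)² = -2 + 49284 = 49282)
r(a, R) = -3 + a
j = 156 (j = 156*(-3 + (-2)²) = 156*(-3 + 4) = 156*1 = 156)
z - 1/(j + 16354) = 49282 - 1/(156 + 16354) = 49282 - 1/16510 = 813645819/16510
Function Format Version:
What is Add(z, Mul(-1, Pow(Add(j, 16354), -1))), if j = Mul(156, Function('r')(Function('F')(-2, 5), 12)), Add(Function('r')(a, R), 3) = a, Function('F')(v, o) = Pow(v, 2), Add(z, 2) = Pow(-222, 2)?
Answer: Rational(813645819, 16510) ≈ 49282.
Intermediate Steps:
z = 49282 (z = Add(-2, Pow(-222, 2)) = Add(-2, 49284) = 49282)
Function('r')(a, R) = Add(-3, a)
j = 156 (j = Mul(156, Add(-3, Pow(-2, 2))) = Mul(156, Add(-3, 4)) = Mul(156, 1) = 156)
Add(z, Mul(-1, Pow(Add(j, 16354), -1))) = Add(49282, Mul(-1, Pow(Add(156, 16354), -1))) = Add(49282, Mul(-1, Pow(16510, -1))) = Add(49282, Mul(-1, Rational(1, 16510))) = Add(49282, Rational(-1, 16510)) = Rational(813645819, 16510)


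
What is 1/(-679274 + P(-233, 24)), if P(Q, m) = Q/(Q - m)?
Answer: -257/174573185 ≈ -1.4722e-6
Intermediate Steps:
1/(-679274 + P(-233, 24)) = 1/(-679274 - 233/(-233 - 1*24)) = 1/(-679274 - 233/(-233 - 24)) = 1/(-679274 - 233/(-257)) = 1/(-679274 - 233*(-1/257)) = 1/(-679274 + 233/257) = 1/(-174573185/257) = -257/174573185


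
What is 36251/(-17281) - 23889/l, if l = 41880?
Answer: -643672563/241242760 ≈ -2.6682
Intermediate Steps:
36251/(-17281) - 23889/l = 36251/(-17281) - 23889/41880 = 36251*(-1/17281) - 23889*1/41880 = -36251/17281 - 7963/13960 = -643672563/241242760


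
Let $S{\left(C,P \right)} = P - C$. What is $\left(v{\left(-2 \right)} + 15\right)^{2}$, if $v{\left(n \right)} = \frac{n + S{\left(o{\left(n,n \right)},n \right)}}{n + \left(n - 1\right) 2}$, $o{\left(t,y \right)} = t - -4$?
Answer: $\frac{3969}{16} \approx 248.06$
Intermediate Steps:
$o{\left(t,y \right)} = 4 + t$ ($o{\left(t,y \right)} = t + 4 = 4 + t$)
$v{\left(n \right)} = \frac{-4 + n}{-2 + 3 n}$ ($v{\left(n \right)} = \frac{n + \left(n - \left(4 + n\right)\right)}{n + \left(n - 1\right) 2} = \frac{n + \left(n - \left(4 + n\right)\right)}{n + \left(-1 + n\right) 2} = \frac{n - 4}{n + \left(-2 + 2 n\right)} = \frac{-4 + n}{-2 + 3 n}$)
$\left(v{\left(-2 \right)} + 15\right)^{2} = \left(\frac{-4 - 2}{-2 + 3 \left(-2\right)} + 15\right)^{2} = \left(\frac{1}{-2 - 6} \left(-6\right) + 15\right)^{2} = \left(\frac{1}{-8} \left(-6\right) + 15\right)^{2} = \left(\left(- \frac{1}{8}\right) \left(-6\right) + 15\right)^{2} = \left(\frac{3}{4} + 15\right)^{2} = \left(\frac{63}{4}\right)^{2} = \frac{3969}{16}$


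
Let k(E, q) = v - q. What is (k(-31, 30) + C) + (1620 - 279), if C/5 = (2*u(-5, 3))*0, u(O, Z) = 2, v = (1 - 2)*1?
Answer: 1310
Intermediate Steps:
v = -1 (v = -1*1 = -1)
k(E, q) = -1 - q
C = 0 (C = 5*((2*2)*0) = 5*(4*0) = 5*0 = 0)
(k(-31, 30) + C) + (1620 - 279) = ((-1 - 1*30) + 0) + (1620 - 279) = ((-1 - 30) + 0) + 1341 = (-31 + 0) + 1341 = -31 + 1341 = 1310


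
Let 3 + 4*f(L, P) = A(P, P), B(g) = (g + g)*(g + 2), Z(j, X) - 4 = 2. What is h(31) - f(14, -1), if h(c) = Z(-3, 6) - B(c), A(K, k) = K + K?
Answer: -8155/4 ≈ -2038.8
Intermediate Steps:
A(K, k) = 2*K
Z(j, X) = 6 (Z(j, X) = 4 + 2 = 6)
B(g) = 2*g*(2 + g) (B(g) = (2*g)*(2 + g) = 2*g*(2 + g))
f(L, P) = -¾ + P/2 (f(L, P) = -¾ + (2*P)/4 = -¾ + P/2)
h(c) = 6 - 2*c*(2 + c)
h(31) - f(14, -1) = (6 - 2*31*(2 + 31)) - (-¾ + (½)*(-1)) = (6 - 2*31*33) - (-¾ - ½) = (6 - 2046) - 1*(-5/4) = -2040 + 5/4 = -8155/4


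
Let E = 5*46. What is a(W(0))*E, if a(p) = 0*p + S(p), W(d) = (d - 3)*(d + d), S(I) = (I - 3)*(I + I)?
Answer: 0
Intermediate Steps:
S(I) = 2*I*(-3 + I) (S(I) = (-3 + I)*(2*I) = 2*I*(-3 + I))
W(d) = 2*d*(-3 + d) (W(d) = (-3 + d)*(2*d) = 2*d*(-3 + d))
E = 230
a(p) = 2*p*(-3 + p) (a(p) = 0*p + 2*p*(-3 + p) = 0 + 2*p*(-3 + p) = 2*p*(-3 + p))
a(W(0))*E = (2*(2*0*(-3 + 0))*(-3 + 2*0*(-3 + 0)))*230 = (2*(2*0*(-3))*(-3 + 2*0*(-3)))*230 = (2*0*(-3 + 0))*230 = (2*0*(-3))*230 = 0*230 = 0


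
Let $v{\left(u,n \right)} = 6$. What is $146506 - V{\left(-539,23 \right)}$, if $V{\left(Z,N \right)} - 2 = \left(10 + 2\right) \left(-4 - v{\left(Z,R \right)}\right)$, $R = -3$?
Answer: $146624$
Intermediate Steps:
$V{\left(Z,N \right)} = -118$ ($V{\left(Z,N \right)} = 2 + \left(10 + 2\right) \left(-4 - 6\right) = 2 + 12 \left(-4 - 6\right) = 2 + 12 \left(-10\right) = 2 - 120 = -118$)
$146506 - V{\left(-539,23 \right)} = 146506 - -118 = 146506 + 118 = 146624$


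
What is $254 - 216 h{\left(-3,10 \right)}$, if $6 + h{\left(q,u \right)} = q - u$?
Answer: $4358$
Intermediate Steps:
$h{\left(q,u \right)} = -6 + q - u$ ($h{\left(q,u \right)} = -6 + \left(q - u\right) = -6 + q - u$)
$254 - 216 h{\left(-3,10 \right)} = 254 - 216 \left(-6 - 3 - 10\right) = 254 - -4104 = 254 + 4104 = 4358$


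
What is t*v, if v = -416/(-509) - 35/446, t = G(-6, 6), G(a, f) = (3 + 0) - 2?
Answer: 167721/227014 ≈ 0.73881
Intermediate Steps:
G(a, f) = 1 (G(a, f) = 3 - 2 = 1)
t = 1
v = 167721/227014 (v = -416*(-1/509) - 35*1/446 = 416/509 - 35/446 = 167721/227014 ≈ 0.73881)
t*v = 1*(167721/227014) = 167721/227014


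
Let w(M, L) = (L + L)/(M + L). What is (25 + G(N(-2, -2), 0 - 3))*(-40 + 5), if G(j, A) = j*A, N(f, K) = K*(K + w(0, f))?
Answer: -875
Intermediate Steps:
w(M, L) = 2*L/(L + M) (w(M, L) = (2*L)/(L + M) = 2*L/(L + M))
N(f, K) = K*(2 + K) (N(f, K) = K*(K + 2*f/(f + 0)) = K*(K + 2*f/f) = K*(K + 2) = K*(2 + K))
G(j, A) = A*j
(25 + G(N(-2, -2), 0 - 3))*(-40 + 5) = (25 + (0 - 3)*(-2*(2 - 2)))*(-40 + 5) = (25 - (-6)*0)*(-35) = (25 - 3*0)*(-35) = (25 + 0)*(-35) = 25*(-35) = -875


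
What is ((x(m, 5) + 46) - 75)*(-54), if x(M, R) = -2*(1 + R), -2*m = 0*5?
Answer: 2214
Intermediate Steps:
m = 0 (m = -0*5 = -½*0 = 0)
x(M, R) = -2 - 2*R
((x(m, 5) + 46) - 75)*(-54) = (((-2 - 2*5) + 46) - 75)*(-54) = (((-2 - 10) + 46) - 75)*(-54) = ((-12 + 46) - 75)*(-54) = (34 - 75)*(-54) = -41*(-54) = 2214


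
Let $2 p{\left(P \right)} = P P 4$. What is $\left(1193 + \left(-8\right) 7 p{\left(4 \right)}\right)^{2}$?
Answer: $358801$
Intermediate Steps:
$p{\left(P \right)} = 2 P^{2}$ ($p{\left(P \right)} = \frac{P P 4}{2} = \frac{P^{2} \cdot 4}{2} = \frac{4 P^{2}}{2} = 2 P^{2}$)
$\left(1193 + \left(-8\right) 7 p{\left(4 \right)}\right)^{2} = \left(1193 + \left(-8\right) 7 \cdot 2 \cdot 4^{2}\right)^{2} = \left(1193 - 56 \cdot 2 \cdot 16\right)^{2} = \left(1193 - 1792\right)^{2} = \left(-599\right)^{2} = 358801$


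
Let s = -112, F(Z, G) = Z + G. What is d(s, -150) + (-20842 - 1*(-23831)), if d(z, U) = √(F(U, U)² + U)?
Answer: 2989 + 5*√3594 ≈ 3288.8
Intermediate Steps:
F(Z, G) = G + Z
d(z, U) = √(U + 4*U²) (d(z, U) = √((U + U)² + U) = √((2*U)² + U) = √(4*U² + U) = √(U + 4*U²))
d(s, -150) + (-20842 - 1*(-23831)) = √(-150*(1 + 4*(-150))) + (-20842 - 1*(-23831)) = √(-150*(1 - 600)) + (-20842 + 23831) = √(-150*(-599)) + 2989 = √89850 + 2989 = 5*√3594 + 2989 = 2989 + 5*√3594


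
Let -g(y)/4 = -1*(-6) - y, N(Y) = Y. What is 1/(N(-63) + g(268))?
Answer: 1/985 ≈ 0.0010152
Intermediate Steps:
g(y) = -24 + 4*y (g(y) = -4*(-1*(-6) - y) = -4*(6 - y) = -24 + 4*y)
1/(N(-63) + g(268)) = 1/(-63 + (-24 + 4*268)) = 1/(-63 + (-24 + 1072)) = 1/(-63 + 1048) = 1/985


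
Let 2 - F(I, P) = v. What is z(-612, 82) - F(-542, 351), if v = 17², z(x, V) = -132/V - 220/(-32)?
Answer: 95863/328 ≈ 292.27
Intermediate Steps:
z(x, V) = 55/8 - 132/V (z(x, V) = -132/V - 220*(-1/32) = -132/V + 55/8 = 55/8 - 132/V)
v = 289
F(I, P) = -287 (F(I, P) = 2 - 1*289 = 2 - 289 = -287)
z(-612, 82) - F(-542, 351) = (55/8 - 132/82) - 1*(-287) = (55/8 - 132*1/82) + 287 = (55/8 - 66/41) + 287 = 1727/328 + 287 = 95863/328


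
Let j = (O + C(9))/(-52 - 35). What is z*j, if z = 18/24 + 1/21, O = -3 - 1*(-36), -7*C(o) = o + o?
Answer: -4757/17052 ≈ -0.27897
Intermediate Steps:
C(o) = -2*o/7 (C(o) = -(o + o)/7 = -2*o/7)
O = 33 (O = -3 + 36 = 33)
z = 67/84 (z = 18*(1/24) + 1*(1/21) = ¾ + 1/21 = 67/84 ≈ 0.79762)
j = -71/203 (j = (33 - 2/7*9)/(-52 - 35) = (33 - 18/7)/(-87) = (213/7)*(-1/87) = -71/203 ≈ -0.34975)
z*j = (67/84)*(-71/203) = -4757/17052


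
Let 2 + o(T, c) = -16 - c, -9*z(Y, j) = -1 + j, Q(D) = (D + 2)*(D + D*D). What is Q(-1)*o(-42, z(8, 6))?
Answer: 0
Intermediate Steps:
Q(D) = (2 + D)*(D + D**2)
z(Y, j) = 1/9 - j/9 (z(Y, j) = -(-1 + j)/9 = 1/9 - j/9)
o(T, c) = -18 - c (o(T, c) = -2 + (-16 - c) = -18 - c)
Q(-1)*o(-42, z(8, 6)) = (-(2 + (-1)**2 + 3*(-1)))*(-18 - (1/9 - 1/9*6)) = (-(2 + 1 - 3))*(-18 - (1/9 - 2/3)) = (-1*0)*(-18 - 1*(-5/9)) = 0*(-18 + 5/9) = 0*(-157/9) = 0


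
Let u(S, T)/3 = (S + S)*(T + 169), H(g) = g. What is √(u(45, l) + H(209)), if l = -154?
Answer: √4259 ≈ 65.261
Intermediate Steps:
u(S, T) = 6*S*(169 + T) (u(S, T) = 3*((S + S)*(T + 169)) = 3*((2*S)*(169 + T)) = 3*(2*S*(169 + T)) = 6*S*(169 + T))
√(u(45, l) + H(209)) = √(6*45*(169 - 154) + 209) = √(6*45*15 + 209) = √(4050 + 209) = √4259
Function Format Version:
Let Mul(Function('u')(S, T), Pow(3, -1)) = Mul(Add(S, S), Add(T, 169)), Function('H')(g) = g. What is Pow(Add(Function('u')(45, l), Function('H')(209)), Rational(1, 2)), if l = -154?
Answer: Pow(4259, Rational(1, 2)) ≈ 65.261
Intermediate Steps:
Function('u')(S, T) = Mul(6, S, Add(169, T)) (Function('u')(S, T) = Mul(3, Mul(Add(S, S), Add(T, 169))) = Mul(3, Mul(Mul(2, S), Add(169, T))) = Mul(3, Mul(2, S, Add(169, T))) = Mul(6, S, Add(169, T)))
Pow(Add(Function('u')(45, l), Function('H')(209)), Rational(1, 2)) = Pow(Add(Mul(6, 45, Add(169, -154)), 209), Rational(1, 2)) = Pow(Add(Mul(6, 45, 15), 209), Rational(1, 2)) = Pow(Add(4050, 209), Rational(1, 2)) = Pow(4259, Rational(1, 2))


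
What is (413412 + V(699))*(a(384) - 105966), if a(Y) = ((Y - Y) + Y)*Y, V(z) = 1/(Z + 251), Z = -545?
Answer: 840470723205/49 ≈ 1.7152e+10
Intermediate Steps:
V(z) = -1/294 (V(z) = 1/(-545 + 251) = 1/(-294) = -1/294)
a(Y) = Y² (a(Y) = (0 + Y)*Y = Y*Y = Y²)
(413412 + V(699))*(a(384) - 105966) = (413412 - 1/294)*(384² - 105966) = 121543127*(147456 - 105966)/294 = (121543127/294)*41490 = 840470723205/49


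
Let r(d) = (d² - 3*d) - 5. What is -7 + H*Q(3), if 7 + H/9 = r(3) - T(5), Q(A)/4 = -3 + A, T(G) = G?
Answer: -7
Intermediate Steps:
r(d) = -5 + d² - 3*d
Q(A) = -12 + 4*A (Q(A) = 4*(-3 + A) = -12 + 4*A)
H = -153 (H = -63 + 9*((-5 + 3² - 3*3) - 1*5) = -63 + 9*((-5 + 9 - 9) - 5) = -63 + 9*(-5 - 5) = -63 + 9*(-10) = -63 - 90 = -153)
-7 + H*Q(3) = -7 - 153*(-12 + 4*3) = -7 - 153*(-12 + 12) = -7 - 153*0 = -7 + 0 = -7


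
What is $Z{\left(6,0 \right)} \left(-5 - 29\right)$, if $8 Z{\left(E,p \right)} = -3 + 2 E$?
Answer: $- \frac{153}{4} \approx -38.25$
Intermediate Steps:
$Z{\left(E,p \right)} = - \frac{3}{8} + \frac{E}{4}$ ($Z{\left(E,p \right)} = \frac{-3 + 2 E}{8} = - \frac{3}{8} + \frac{E}{4}$)
$Z{\left(6,0 \right)} \left(-5 - 29\right) = \left(- \frac{3}{8} + \frac{1}{4} \cdot 6\right) \left(-5 - 29\right) = \left(- \frac{3}{8} + \frac{3}{2}\right) \left(-34\right) = \frac{9}{8} \left(-34\right) = - \frac{153}{4}$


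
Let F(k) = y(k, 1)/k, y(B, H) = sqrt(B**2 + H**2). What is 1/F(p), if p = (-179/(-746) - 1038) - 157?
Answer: -891291*sqrt(794400203197)/794400203197 ≈ -1.0000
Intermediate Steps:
p = -891291/746 (p = (-179*(-1/746) - 1038) - 157 = (179/746 - 1038) - 157 = -774169/746 - 157 = -891291/746 ≈ -1194.8)
F(k) = sqrt(1 + k**2)/k (F(k) = sqrt(k**2 + 1**2)/k = sqrt(k**2 + 1)/k = sqrt(1 + k**2)/k)
1/F(p) = 1/(sqrt(1 + (-891291/746)**2)/(-891291/746)) = 1/(-746*sqrt(1 + 794399646681/556516)/891291) = 1/(-sqrt(794400203197)/891291) = -891291*sqrt(794400203197)/794400203197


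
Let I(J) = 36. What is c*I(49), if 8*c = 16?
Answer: 72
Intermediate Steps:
c = 2 (c = (⅛)*16 = 2)
c*I(49) = 2*36 = 72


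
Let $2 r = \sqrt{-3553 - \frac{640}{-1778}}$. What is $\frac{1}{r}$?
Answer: $- \frac{2 i \sqrt{2807726033}}{3158297} \approx - 0.033555 i$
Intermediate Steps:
$r = \frac{i \sqrt{2807726033}}{1778}$ ($r = \frac{\sqrt{-3553 - \frac{640}{-1778}}}{2} = \frac{\sqrt{-3553 - - \frac{320}{889}}}{2} = \frac{\sqrt{-3553 + \frac{320}{889}}}{2} = \frac{\sqrt{- \frac{3158297}{889}}}{2} = \frac{\frac{1}{889} i \sqrt{2807726033}}{2} = \frac{i \sqrt{2807726033}}{1778} \approx 29.802 i$)
$\frac{1}{r} = \frac{1}{\frac{1}{1778} i \sqrt{2807726033}} = - \frac{2 i \sqrt{2807726033}}{3158297}$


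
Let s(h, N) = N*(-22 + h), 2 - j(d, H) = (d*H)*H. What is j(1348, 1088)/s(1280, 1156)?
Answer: -797843455/727124 ≈ -1097.3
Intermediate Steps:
j(d, H) = 2 - d*H**2 (j(d, H) = 2 - d*H*H = 2 - H*d*H = 2 - d*H**2)
j(1348, 1088)/s(1280, 1156) = (2 - 1*1348*1088**2)/((1156*(-22 + 1280))) = (2 - 1*1348*1183744)/((1156*1258)) = (2 - 1595686912)/1454248 = -1595686910*1/1454248 = -797843455/727124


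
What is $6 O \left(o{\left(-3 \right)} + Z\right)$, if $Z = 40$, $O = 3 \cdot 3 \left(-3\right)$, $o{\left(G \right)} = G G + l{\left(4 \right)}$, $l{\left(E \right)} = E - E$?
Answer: $-7938$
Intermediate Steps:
$l{\left(E \right)} = 0$
$o{\left(G \right)} = G^{2}$ ($o{\left(G \right)} = G G + 0 = G^{2} + 0 = G^{2}$)
$O = -27$ ($O = 9 \left(-3\right) = -27$)
$6 O \left(o{\left(-3 \right)} + Z\right) = 6 \left(-27\right) \left(\left(-3\right)^{2} + 40\right) = - 162 \left(9 + 40\right) = \left(-162\right) 49 = -7938$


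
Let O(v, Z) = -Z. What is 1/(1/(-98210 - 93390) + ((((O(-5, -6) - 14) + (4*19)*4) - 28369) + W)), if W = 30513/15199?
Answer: -2912128400/81746334297599 ≈ -3.5624e-5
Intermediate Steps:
W = 30513/15199 (W = 30513*(1/15199) = 30513/15199 ≈ 2.0076)
1/(1/(-98210 - 93390) + ((((O(-5, -6) - 14) + (4*19)*4) - 28369) + W)) = 1/(1/(-98210 - 93390) + ((((-1*(-6) - 14) + (4*19)*4) - 28369) + 30513/15199)) = 1/(1/(-191600) + ((((6 - 14) + 76*4) - 28369) + 30513/15199)) = 1/(-1/191600 + (((-8 + 304) - 28369) + 30513/15199)) = 1/(-1/191600 + ((296 - 28369) + 30513/15199)) = 1/(-1/191600 + (-28073 + 30513/15199)) = 1/(-1/191600 - 426651014/15199) = 1/(-81746334297599/2912128400) = -2912128400/81746334297599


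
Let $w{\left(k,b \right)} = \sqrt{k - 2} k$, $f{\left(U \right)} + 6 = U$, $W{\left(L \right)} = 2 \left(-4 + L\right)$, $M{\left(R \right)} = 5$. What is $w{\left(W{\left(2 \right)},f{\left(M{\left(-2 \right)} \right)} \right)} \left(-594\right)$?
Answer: $2376 i \sqrt{6} \approx 5820.0 i$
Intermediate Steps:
$W{\left(L \right)} = -8 + 2 L$
$f{\left(U \right)} = -6 + U$
$w{\left(k,b \right)} = k \sqrt{-2 + k}$ ($w{\left(k,b \right)} = \sqrt{-2 + k} k = k \sqrt{-2 + k}$)
$w{\left(W{\left(2 \right)},f{\left(M{\left(-2 \right)} \right)} \right)} \left(-594\right) = \left(-8 + 2 \cdot 2\right) \sqrt{-2 + \left(-8 + 2 \cdot 2\right)} \left(-594\right) = \left(-8 + 4\right) \sqrt{-2 + \left(-8 + 4\right)} \left(-594\right) = - 4 \sqrt{-2 - 4} \left(-594\right) = - 4 \sqrt{-6} \left(-594\right) = - 4 i \sqrt{6} \left(-594\right) = 2376 i \sqrt{6}$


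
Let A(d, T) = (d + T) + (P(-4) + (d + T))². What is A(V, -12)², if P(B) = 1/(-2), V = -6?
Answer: 1682209/16 ≈ 1.0514e+5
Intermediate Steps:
P(B) = -½
A(d, T) = T + d + (-½ + T + d)² (A(d, T) = (d + T) + (-½ + (d + T))² = (T + d) + (-½ + (T + d))² = (T + d) + (-½ + T + d)² = T + d + (-½ + T + d)²)
A(V, -12)² = (¼ + (-12)² + (-6)² + 2*(-12)*(-6))² = (¼ + 144 + 36 + 144)² = (1297/4)² = 1682209/16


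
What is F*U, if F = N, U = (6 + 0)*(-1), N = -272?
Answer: 1632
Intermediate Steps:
U = -6 (U = 6*(-1) = -6)
F = -272
F*U = -272*(-6) = 1632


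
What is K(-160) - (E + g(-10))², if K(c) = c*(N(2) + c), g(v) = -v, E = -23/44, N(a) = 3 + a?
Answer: 47838911/1936 ≈ 24710.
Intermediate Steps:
E = -23/44 (E = -23*1/44 = -23/44 ≈ -0.52273)
K(c) = c*(5 + c) (K(c) = c*((3 + 2) + c) = c*(5 + c))
K(-160) - (E + g(-10))² = -160*(5 - 160) - (-23/44 - 1*(-10))² = -160*(-155) - (-23/44 + 10)² = 24800 - (417/44)² = 24800 - 1*173889/1936 = 24800 - 173889/1936 = 47838911/1936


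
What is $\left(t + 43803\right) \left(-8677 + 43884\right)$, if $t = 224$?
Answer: $1550058589$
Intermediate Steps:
$\left(t + 43803\right) \left(-8677 + 43884\right) = \left(224 + 43803\right) \left(-8677 + 43884\right) = 44027 \cdot 35207 = 1550058589$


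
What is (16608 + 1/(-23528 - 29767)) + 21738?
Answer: 2043650069/53295 ≈ 38346.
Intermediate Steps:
(16608 + 1/(-23528 - 29767)) + 21738 = (16608 + 1/(-53295)) + 21738 = (16608 - 1/53295) + 21738 = 885123359/53295 + 21738 = 2043650069/53295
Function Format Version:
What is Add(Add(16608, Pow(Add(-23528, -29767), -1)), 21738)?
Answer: Rational(2043650069, 53295) ≈ 38346.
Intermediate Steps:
Add(Add(16608, Pow(Add(-23528, -29767), -1)), 21738) = Add(Add(16608, Pow(-53295, -1)), 21738) = Add(Add(16608, Rational(-1, 53295)), 21738) = Add(Rational(885123359, 53295), 21738) = Rational(2043650069, 53295)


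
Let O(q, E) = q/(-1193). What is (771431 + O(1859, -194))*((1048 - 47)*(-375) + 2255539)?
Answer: 1730343740833136/1193 ≈ 1.4504e+12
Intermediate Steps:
O(q, E) = -q/1193 (O(q, E) = q*(-1/1193) = -q/1193)
(771431 + O(1859, -194))*((1048 - 47)*(-375) + 2255539) = (771431 - 1/1193*1859)*((1048 - 47)*(-375) + 2255539) = (771431 - 1859/1193)*(1001*(-375) + 2255539) = 920315324*(-375375 + 2255539)/1193 = (920315324/1193)*1880164 = 1730343740833136/1193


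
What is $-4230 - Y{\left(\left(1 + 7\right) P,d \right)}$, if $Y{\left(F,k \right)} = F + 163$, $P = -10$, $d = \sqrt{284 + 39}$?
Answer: $-4313$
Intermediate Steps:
$d = \sqrt{323} \approx 17.972$
$Y{\left(F,k \right)} = 163 + F$
$-4230 - Y{\left(\left(1 + 7\right) P,d \right)} = -4230 - \left(163 + \left(1 + 7\right) \left(-10\right)\right) = -4230 - \left(163 + 8 \left(-10\right)\right) = -4230 - \left(163 - 80\right) = -4230 - 83 = -4313$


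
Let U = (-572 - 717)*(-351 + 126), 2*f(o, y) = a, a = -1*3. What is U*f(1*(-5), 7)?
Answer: -870075/2 ≈ -4.3504e+5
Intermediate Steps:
a = -3
f(o, y) = -3/2 (f(o, y) = (½)*(-3) = -3/2)
U = 290025 (U = -1289*(-225) = 290025)
U*f(1*(-5), 7) = 290025*(-3/2) = -870075/2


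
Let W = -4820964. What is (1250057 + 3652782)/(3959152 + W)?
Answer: -4902839/861812 ≈ -5.6890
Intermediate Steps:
(1250057 + 3652782)/(3959152 + W) = (1250057 + 3652782)/(3959152 - 4820964) = 4902839/(-861812) = 4902839*(-1/861812) = -4902839/861812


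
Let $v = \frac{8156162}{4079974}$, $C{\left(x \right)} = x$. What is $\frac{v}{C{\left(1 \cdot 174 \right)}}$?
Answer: $\frac{4078081}{354957738} \approx 0.011489$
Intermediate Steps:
$v = \frac{4078081}{2039987}$ ($v = 8156162 \cdot \frac{1}{4079974} = \frac{4078081}{2039987} \approx 1.9991$)
$\frac{v}{C{\left(1 \cdot 174 \right)}} = \frac{4078081}{2039987 \cdot 1 \cdot 174} = \frac{4078081}{2039987 \cdot 174} = \frac{4078081}{2039987} \cdot \frac{1}{174} = \frac{4078081}{354957738}$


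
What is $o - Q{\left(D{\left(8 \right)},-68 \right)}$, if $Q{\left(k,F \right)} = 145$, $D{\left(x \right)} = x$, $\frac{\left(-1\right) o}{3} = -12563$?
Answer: $37544$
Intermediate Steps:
$o = 37689$ ($o = \left(-3\right) \left(-12563\right) = 37689$)
$o - Q{\left(D{\left(8 \right)},-68 \right)} = 37689 - 145 = 37544$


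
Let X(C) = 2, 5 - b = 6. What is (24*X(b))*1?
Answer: 48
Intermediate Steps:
b = -1 (b = 5 - 1*6 = 5 - 6 = -1)
(24*X(b))*1 = (24*2)*1 = 48*1 = 48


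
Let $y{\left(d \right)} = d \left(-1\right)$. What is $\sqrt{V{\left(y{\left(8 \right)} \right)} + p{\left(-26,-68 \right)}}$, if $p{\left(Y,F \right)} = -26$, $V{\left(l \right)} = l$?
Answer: $i \sqrt{34} \approx 5.8309 i$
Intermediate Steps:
$y{\left(d \right)} = - d$
$\sqrt{V{\left(y{\left(8 \right)} \right)} + p{\left(-26,-68 \right)}} = \sqrt{\left(-1\right) 8 - 26} = \sqrt{-8 - 26} = \sqrt{-34} = i \sqrt{34}$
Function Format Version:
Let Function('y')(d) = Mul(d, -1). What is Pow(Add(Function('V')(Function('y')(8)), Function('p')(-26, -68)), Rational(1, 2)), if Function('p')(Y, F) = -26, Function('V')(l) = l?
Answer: Mul(I, Pow(34, Rational(1, 2))) ≈ Mul(5.8309, I)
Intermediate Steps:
Function('y')(d) = Mul(-1, d)
Pow(Add(Function('V')(Function('y')(8)), Function('p')(-26, -68)), Rational(1, 2)) = Pow(Add(Mul(-1, 8), -26), Rational(1, 2)) = Pow(Add(-8, -26), Rational(1, 2)) = Pow(-34, Rational(1, 2)) = Mul(I, Pow(34, Rational(1, 2)))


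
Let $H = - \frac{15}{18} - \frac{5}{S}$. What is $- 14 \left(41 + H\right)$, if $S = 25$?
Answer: $- \frac{8393}{15} \approx -559.53$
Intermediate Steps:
$H = - \frac{31}{30}$ ($H = - \frac{15}{18} - \frac{5}{25} = \left(-15\right) \frac{1}{18} - \frac{1}{5} = - \frac{5}{6} - \frac{1}{5} = - \frac{31}{30} \approx -1.0333$)
$- 14 \left(41 + H\right) = - 14 \left(41 - \frac{31}{30}\right) = \left(-14\right) \frac{1199}{30} = - \frac{8393}{15}$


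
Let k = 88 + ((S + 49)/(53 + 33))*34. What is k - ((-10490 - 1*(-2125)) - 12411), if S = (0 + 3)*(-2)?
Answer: 20881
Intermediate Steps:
S = -6 (S = 3*(-2) = -6)
k = 105 (k = 88 + ((-6 + 49)/(53 + 33))*34 = 88 + (43/86)*34 = 88 + (43*(1/86))*34 = 88 + (½)*34 = 88 + 17 = 105)
k - ((-10490 - 1*(-2125)) - 12411) = 105 - ((-10490 - 1*(-2125)) - 12411) = 105 - ((-10490 + 2125) - 12411) = 105 - (-8365 - 12411) = 105 - 1*(-20776) = 105 + 20776 = 20881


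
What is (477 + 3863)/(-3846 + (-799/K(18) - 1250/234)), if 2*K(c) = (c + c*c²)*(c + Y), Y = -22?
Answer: -16926000/15019967 ≈ -1.1269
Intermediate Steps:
K(c) = (-22 + c)*(c + c³)/2 (K(c) = ((c + c*c²)*(c - 22))/2 = ((c + c³)*(-22 + c))/2 = ((-22 + c)*(c + c³))/2 = (-22 + c)*(c + c³)/2)
(477 + 3863)/(-3846 + (-799/K(18) - 1250/234)) = (477 + 3863)/(-3846 + (-799*1/(9*(-22 + 18 + 18³ - 22*18²)) - 1250/234)) = 4340/(-3846 + (-799*1/(9*(-22 + 18 + 5832 - 22*324)) - 1250*1/234)) = 4340/(-3846 + (-799*1/(9*(-22 + 18 + 5832 - 7128)) - 625/117)) = 4340/(-3846 + (-799/((½)*18*(-1300)) - 625/117)) = 4340/(-3846 + (-799/(-11700) - 625/117)) = 4340/(-3846 + (-799*(-1/11700) - 625/117)) = 4340/(-3846 + (799/11700 - 625/117)) = 4340/(-3846 - 20567/3900) = 4340/(-15019967/3900) = 4340*(-3900/15019967) = -16926000/15019967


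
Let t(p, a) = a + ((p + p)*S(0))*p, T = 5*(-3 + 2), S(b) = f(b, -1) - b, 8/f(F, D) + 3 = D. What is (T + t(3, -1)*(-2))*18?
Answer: 1242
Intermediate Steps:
f(F, D) = 8/(-3 + D)
S(b) = -2 - b (S(b) = 8/(-3 - 1) - b = 8/(-4) - b = 8*(-¼) - b = -2 - b)
T = -5 (T = 5*(-1) = -5)
t(p, a) = a - 4*p² (t(p, a) = a + ((p + p)*(-2 - 1*0))*p = a + ((2*p)*(-2 + 0))*p = a + ((2*p)*(-2))*p = a + (-4*p)*p = a - 4*p²)
(T + t(3, -1)*(-2))*18 = (-5 + (-1 - 4*3²)*(-2))*18 = (-5 + (-1 - 4*9)*(-2))*18 = (-5 + (-1 - 36)*(-2))*18 = (-5 - 37*(-2))*18 = (-5 + 74)*18 = 69*18 = 1242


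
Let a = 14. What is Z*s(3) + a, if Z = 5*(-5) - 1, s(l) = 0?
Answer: 14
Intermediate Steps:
Z = -26 (Z = -25 - 1 = -26)
Z*s(3) + a = -26*0 + 14 = 0 + 14 = 14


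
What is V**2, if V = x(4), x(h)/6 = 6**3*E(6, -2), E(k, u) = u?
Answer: 6718464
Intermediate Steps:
x(h) = -2592 (x(h) = 6*(6**3*(-2)) = 6*(216*(-2)) = 6*(-432) = -2592)
V = -2592
V**2 = (-2592)**2 = 6718464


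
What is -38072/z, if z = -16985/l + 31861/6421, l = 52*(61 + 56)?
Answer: -1487296538208/84781639 ≈ -17543.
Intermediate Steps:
l = 6084 (l = 52*117 = 6084)
z = 84781639/39065364 (z = -16985/6084 + 31861/6421 = 84781639/39065364 ≈ 2.1702)
-38072/z = -38072/84781639/39065364 = -38072*39065364/84781639 = -1487296538208/84781639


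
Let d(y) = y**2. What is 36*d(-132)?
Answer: 627264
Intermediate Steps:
36*d(-132) = 36*(-132)**2 = 36*17424 = 627264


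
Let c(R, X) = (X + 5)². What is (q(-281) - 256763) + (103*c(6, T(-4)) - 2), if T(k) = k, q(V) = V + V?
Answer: -257224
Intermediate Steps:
q(V) = 2*V
c(R, X) = (5 + X)²
(q(-281) - 256763) + (103*c(6, T(-4)) - 2) = (2*(-281) - 256763) + (103*(5 - 4)² - 2) = (-562 - 256763) + (103*1² - 2) = -257325 + (103*1 - 2) = -257325 + (103 - 2) = -257325 + 101 = -257224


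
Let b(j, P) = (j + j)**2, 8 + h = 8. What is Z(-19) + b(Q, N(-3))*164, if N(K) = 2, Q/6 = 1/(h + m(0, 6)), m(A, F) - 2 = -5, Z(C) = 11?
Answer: 2635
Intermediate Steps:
h = 0 (h = -8 + 8 = 0)
m(A, F) = -3 (m(A, F) = 2 - 5 = -3)
Q = -2 (Q = 6/(0 - 3) = 6/(-3) = 6*(-1/3) = -2)
b(j, P) = 4*j**2 (b(j, P) = (2*j)**2 = 4*j**2)
Z(-19) + b(Q, N(-3))*164 = 11 + (4*(-2)**2)*164 = 11 + (4*4)*164 = 11 + 16*164 = 11 + 2624 = 2635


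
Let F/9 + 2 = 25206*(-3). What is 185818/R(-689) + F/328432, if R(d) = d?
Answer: -22314041/82108 ≈ -271.76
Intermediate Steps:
F = -680580 (F = -18 + 9*(25206*(-3)) = -18 + 9*(-75618) = -18 - 680562 = -680580)
185818/R(-689) + F/328432 = 185818/(-689) - 680580/328432 = 185818*(-1/689) - 680580*1/328432 = -3506/13 - 170145/82108 = -22314041/82108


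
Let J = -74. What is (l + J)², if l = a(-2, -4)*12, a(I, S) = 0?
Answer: 5476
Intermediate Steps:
l = 0 (l = 0*12 = 0)
(l + J)² = (0 - 74)² = (-74)² = 5476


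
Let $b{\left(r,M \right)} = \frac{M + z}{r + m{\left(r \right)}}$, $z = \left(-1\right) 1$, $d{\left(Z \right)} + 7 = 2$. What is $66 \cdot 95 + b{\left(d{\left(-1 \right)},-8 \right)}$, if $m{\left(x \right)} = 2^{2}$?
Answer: $6279$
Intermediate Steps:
$d{\left(Z \right)} = -5$ ($d{\left(Z \right)} = -7 + 2 = -5$)
$z = -1$
$m{\left(x \right)} = 4$
$b{\left(r,M \right)} = \frac{-1 + M}{4 + r}$ ($b{\left(r,M \right)} = \frac{M - 1}{r + 4} = \frac{-1 + M}{4 + r}$)
$66 \cdot 95 + b{\left(d{\left(-1 \right)},-8 \right)} = 66 \cdot 95 + \frac{-1 - 8}{4 - 5} = 6270 + \frac{1}{-1} \left(-9\right) = 6270 - -9 = 6270 + 9 = 6279$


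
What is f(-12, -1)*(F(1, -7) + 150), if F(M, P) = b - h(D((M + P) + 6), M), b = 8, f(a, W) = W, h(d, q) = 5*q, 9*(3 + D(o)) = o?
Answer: -153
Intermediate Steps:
D(o) = -3 + o/9
F(M, P) = 8 - 5*M
f(-12, -1)*(F(1, -7) + 150) = -((8 - 5*1) + 150) = -((8 - 5) + 150) = -(3 + 150) = -1*153 = -153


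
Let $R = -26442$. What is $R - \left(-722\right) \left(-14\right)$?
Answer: $-36550$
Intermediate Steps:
$R - \left(-722\right) \left(-14\right) = -26442 - \left(-722\right) \left(-14\right) = -26442 - 10108 = -36550$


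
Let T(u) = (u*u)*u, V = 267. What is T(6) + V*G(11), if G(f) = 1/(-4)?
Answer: 597/4 ≈ 149.25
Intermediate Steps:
G(f) = -¼
T(u) = u³ (T(u) = u²*u = u³)
T(6) + V*G(11) = 6³ + 267*(-¼) = 216 - 267/4 = 597/4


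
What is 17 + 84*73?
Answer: 6149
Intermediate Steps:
17 + 84*73 = 17 + 6132 = 6149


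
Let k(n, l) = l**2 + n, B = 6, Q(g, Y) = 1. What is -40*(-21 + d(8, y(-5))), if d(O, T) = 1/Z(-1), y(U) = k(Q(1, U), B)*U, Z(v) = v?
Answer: 880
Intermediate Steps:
k(n, l) = n + l**2
y(U) = 37*U (y(U) = (1 + 6**2)*U = (1 + 36)*U = 37*U)
d(O, T) = -1 (d(O, T) = 1/(-1) = -1)
-40*(-21 + d(8, y(-5))) = -40*(-21 - 1) = -40*(-22) = 880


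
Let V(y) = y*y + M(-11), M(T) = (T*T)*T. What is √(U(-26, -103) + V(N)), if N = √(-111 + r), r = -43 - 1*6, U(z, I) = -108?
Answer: I*√1599 ≈ 39.987*I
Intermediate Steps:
r = -49 (r = -43 - 6 = -49)
N = 4*I*√10 (N = √(-111 - 49) = √(-160) = 4*I*√10 ≈ 12.649*I)
M(T) = T³ (M(T) = T²*T = T³)
V(y) = -1331 + y² (V(y) = y*y + (-11)³ = y² - 1331 = -1331 + y²)
√(U(-26, -103) + V(N)) = √(-108 + (-1331 + (4*I*√10)²)) = √(-108 + (-1331 - 160)) = √(-108 - 1491) = √(-1599) = I*√1599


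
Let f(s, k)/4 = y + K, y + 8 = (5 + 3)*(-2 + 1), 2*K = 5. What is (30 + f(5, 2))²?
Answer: 576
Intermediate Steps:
K = 5/2 (K = (½)*5 = 5/2 ≈ 2.5000)
y = -16 (y = -8 + (5 + 3)*(-2 + 1) = -8 + 8*(-1) = -8 - 8 = -16)
f(s, k) = -54 (f(s, k) = 4*(-16 + 5/2) = 4*(-27/2) = -54)
(30 + f(5, 2))² = (30 - 54)² = (-24)² = 576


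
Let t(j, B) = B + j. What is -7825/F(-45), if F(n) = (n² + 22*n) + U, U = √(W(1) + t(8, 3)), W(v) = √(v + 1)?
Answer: -7825/(1035 + √(11 + √2)) ≈ -7.5347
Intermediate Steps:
W(v) = √(1 + v)
U = √(11 + √2) (U = √(√(1 + 1) + (3 + 8)) = √(√2 + 11) = √(11 + √2) ≈ 3.5234)
F(n) = n² + √(11 + √2) + 22*n (F(n) = (n² + 22*n) + √(11 + √2) = n² + √(11 + √2) + 22*n)
-7825/F(-45) = -7825/((-45)² + √(11 + √2) + 22*(-45)) = -7825/(2025 + √(11 + √2) - 990) = -7825/(1035 + √(11 + √2))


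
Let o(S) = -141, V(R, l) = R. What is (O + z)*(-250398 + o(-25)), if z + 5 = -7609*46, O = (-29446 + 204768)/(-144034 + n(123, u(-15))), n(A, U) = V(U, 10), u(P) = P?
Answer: 549225738121929/6263 ≈ 8.7694e+10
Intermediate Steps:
n(A, U) = U
O = -175322/144049 (O = (-29446 + 204768)/(-144034 - 15) = 175322/(-144049) = 175322*(-1/144049) = -175322/144049 ≈ -1.2171)
z = -350019 (z = -5 - 7609*46 = -5 - 350014 = -350019)
(O + z)*(-250398 + o(-25)) = (-175322/144049 - 350019)*(-250398 - 141) = -50420062253/144049*(-250539) = 549225738121929/6263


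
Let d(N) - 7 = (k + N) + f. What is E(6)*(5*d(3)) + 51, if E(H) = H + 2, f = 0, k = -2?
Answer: 371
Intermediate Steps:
E(H) = 2 + H
d(N) = 5 + N (d(N) = 7 + ((-2 + N) + 0) = 7 + (-2 + N) = 5 + N)
E(6)*(5*d(3)) + 51 = (2 + 6)*(5*(5 + 3)) + 51 = 8*(5*8) + 51 = 8*40 + 51 = 320 + 51 = 371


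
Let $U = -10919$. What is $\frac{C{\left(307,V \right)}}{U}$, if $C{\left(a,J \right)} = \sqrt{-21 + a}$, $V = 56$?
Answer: $- \frac{\sqrt{286}}{10919} \approx -0.0015488$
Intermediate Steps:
$\frac{C{\left(307,V \right)}}{U} = \frac{\sqrt{-21 + 307}}{-10919} = \sqrt{286} \left(- \frac{1}{10919}\right) = - \frac{\sqrt{286}}{10919}$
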